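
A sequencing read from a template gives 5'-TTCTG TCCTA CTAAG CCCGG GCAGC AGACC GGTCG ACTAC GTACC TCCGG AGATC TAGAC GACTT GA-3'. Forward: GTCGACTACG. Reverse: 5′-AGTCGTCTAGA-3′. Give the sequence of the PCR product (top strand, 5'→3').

The forward primer matches the template at positions 32–41.
Reverse complement of the reverse primer: TCTAGACGACT. This occurs on the top strand at positions 54–64.
The product is the template from position 32 through 64 (33 bp).

5'-GTCGACTACGTACCTCCGGAGATCTAGACGACT-3'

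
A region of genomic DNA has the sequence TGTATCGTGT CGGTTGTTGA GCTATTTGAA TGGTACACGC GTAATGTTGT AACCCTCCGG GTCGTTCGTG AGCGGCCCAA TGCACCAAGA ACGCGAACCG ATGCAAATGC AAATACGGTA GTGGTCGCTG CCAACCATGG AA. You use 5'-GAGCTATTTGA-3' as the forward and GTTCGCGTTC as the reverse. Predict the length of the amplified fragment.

80 bp

Forward primer GAGCTATTTGA is found on the top strand at positions 19–29.
Reverse complement of the reverse primer: GAACGCGAAC. This occurs on the top strand at positions 89–98.
Product length = (reverse-primer end) − (forward-primer start) + 1 = 98 − 19 + 1 = 80 bp.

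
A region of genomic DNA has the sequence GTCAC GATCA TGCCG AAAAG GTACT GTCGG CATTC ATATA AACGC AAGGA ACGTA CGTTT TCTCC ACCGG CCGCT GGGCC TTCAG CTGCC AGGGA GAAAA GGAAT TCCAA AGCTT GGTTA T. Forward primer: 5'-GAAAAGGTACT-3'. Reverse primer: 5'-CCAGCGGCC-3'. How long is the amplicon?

The forward primer matches the template at positions 15–25.
The reverse primer's reverse complement is GGCCGCTGG, which matches the template at positions 69–77.
The product runs from position 15 to position 77, so its length is 77 − 15 + 1 = 63 bp.

63 bp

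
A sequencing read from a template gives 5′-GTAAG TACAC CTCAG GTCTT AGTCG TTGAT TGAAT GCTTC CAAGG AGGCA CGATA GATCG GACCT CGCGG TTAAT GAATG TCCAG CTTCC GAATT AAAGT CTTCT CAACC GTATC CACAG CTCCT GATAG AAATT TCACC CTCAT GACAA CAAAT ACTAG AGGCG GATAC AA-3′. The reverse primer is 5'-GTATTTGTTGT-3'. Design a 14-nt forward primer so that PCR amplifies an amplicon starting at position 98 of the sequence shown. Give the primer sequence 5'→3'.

5'-AGTCTTCTCAACCG-3'

The reverse primer's reverse complement ACAACAAATAC matches the template at positions 147–157; the product starts at position 98.
The forward primer is identical to the top strand over positions 98–111: AGTCTTCTCAACCG.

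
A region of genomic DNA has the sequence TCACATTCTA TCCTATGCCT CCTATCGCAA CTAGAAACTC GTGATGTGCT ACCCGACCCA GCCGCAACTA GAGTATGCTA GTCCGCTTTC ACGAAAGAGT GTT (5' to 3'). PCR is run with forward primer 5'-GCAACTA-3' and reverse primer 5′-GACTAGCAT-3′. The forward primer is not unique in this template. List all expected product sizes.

The forward primer GCAACTA matches the top strand at positions 27–33, 64–70.
The reverse primer's reverse complement is ATGCTAGTC, matching at positions 75–83.
Each forward site pairs with the reverse site to give a product ending at position 83: sizes 57, 20 bp.

57 bp, 20 bp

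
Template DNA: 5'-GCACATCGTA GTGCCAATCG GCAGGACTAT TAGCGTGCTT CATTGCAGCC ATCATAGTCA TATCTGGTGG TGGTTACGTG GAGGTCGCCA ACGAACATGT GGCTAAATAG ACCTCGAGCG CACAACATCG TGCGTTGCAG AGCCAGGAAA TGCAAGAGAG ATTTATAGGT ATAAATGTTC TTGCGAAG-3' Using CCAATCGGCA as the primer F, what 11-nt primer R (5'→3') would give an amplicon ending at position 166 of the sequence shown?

5'-ATAAATCTCTC-3'

The forward primer binds at positions 14–23; the product's 3' end on the top strand is position 166.
The reverse primer anneals to the top strand over positions 156–166, i.e. to GAGAGATTTAT.
Its sequence written 5'→3' is the reverse complement: ATAAATCTCTC.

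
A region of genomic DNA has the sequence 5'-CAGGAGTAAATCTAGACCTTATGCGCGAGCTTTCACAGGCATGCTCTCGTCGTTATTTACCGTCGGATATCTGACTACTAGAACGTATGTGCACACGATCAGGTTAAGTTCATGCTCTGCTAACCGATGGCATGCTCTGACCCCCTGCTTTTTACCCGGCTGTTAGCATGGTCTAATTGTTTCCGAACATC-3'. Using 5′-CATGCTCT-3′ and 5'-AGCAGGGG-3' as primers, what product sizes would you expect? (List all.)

The forward primer CATGCTCT matches the top strand at positions 40–47, 111–118, 131–138.
The reverse primer's reverse complement is CCCCTGCT, matching at positions 142–149.
Each forward site pairs with the reverse site to give a product ending at position 149: sizes 110, 39, 19 bp.

110 bp, 39 bp, 19 bp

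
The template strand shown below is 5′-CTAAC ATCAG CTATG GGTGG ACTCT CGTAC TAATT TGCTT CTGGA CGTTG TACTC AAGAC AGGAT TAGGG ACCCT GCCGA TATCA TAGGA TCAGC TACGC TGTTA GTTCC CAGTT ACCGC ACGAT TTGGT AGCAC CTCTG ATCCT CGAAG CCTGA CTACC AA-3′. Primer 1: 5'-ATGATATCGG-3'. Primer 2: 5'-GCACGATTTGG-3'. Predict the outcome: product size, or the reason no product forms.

No product — the primers' 3' ends point away from each other.

Primer 1 (ATGATATCGG) has reverse complement CCGATATCAT, which matches the top strand at positions 77–86; primer 1 anneals to the top strand there with its 3' end pointing upstream toward position 77.
Primer 2 (GCACGATTTGG) matches the top strand directly at positions 119–129; it anneals to the bottom strand with its 3' end pointing downstream toward position 129.
The 3' ends diverge (primer 1 extends toward position 1, primer 2 toward position 162), so the primers never converge on a shared product.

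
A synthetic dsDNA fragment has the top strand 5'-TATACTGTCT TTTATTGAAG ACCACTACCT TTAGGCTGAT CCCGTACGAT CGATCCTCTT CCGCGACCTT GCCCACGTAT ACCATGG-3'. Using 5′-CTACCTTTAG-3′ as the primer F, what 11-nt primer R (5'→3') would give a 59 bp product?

The forward primer binds at positions 25–34, so a 59 bp product ends at position 25 + 59 − 1 = 83.
The reverse primer anneals to the top strand over positions 73–83, i.e. to CCACGTATACC.
Its sequence written 5'→3' is the reverse complement: GGTATACGTGG.

5'-GGTATACGTGG-3'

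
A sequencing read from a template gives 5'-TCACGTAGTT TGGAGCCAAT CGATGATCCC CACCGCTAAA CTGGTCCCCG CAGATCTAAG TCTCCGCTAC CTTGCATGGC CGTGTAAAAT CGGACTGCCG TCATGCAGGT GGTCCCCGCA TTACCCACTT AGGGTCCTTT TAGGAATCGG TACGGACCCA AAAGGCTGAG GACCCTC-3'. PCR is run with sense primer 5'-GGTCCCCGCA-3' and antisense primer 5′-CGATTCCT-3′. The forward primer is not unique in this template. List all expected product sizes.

The forward primer GGTCCCCGCA matches the top strand at positions 43–52, 111–120.
The reverse primer's reverse complement is AGGAATCG, matching at positions 142–149.
Each forward site pairs with the reverse site to give a product ending at position 149: sizes 107, 39 bp.

107 bp, 39 bp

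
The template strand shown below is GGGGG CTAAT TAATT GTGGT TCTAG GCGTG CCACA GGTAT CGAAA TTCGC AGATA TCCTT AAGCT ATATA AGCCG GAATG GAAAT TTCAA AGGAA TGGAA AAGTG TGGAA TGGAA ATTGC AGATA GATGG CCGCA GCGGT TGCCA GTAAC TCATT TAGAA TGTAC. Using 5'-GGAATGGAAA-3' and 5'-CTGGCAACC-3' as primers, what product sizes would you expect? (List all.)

The forward primer GGAATGGAAA matches the top strand at positions 75–84, 92–101, 107–116.
The reverse primer's reverse complement is GGTTGCCAG, matching at positions 138–146.
Each forward site pairs with the reverse site to give a product ending at position 146: sizes 72, 55, 40 bp.

72 bp, 55 bp, 40 bp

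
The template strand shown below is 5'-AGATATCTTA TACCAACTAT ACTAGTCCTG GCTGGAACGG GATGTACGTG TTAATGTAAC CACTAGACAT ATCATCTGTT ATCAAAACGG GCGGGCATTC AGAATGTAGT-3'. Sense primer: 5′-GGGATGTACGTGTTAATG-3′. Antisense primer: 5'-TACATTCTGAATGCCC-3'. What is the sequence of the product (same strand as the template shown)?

Forward primer GGGATGTACGTGTTAATG is found on the top strand at positions 39–56.
Taking the reverse complement of TACATTCTGAATGCCC gives GGGCATTCAGAATGTA, found at positions 93–108 on the template; the primer anneals here to the top strand with its 3' end pointing upstream.
The product is the template from position 39 through 108 (70 bp).

5'-GGGATGTACGTGTTAATGTAACCACTAGACATATCATCTGTTATCAAAACGGGCGGGCATTCAGAATGTA-3'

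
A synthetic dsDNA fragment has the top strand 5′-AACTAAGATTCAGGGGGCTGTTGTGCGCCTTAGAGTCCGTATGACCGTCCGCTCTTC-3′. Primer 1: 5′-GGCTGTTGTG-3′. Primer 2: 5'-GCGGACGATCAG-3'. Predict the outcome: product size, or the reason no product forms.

No product — primer 2 has no binding site in the template.

Primer 2 (GCGGACGATCAG) does not match the top strand, and its reverse complement CTGATCGTCCGC does not match either.
With no annealing site for primer 2, no amplification occurs.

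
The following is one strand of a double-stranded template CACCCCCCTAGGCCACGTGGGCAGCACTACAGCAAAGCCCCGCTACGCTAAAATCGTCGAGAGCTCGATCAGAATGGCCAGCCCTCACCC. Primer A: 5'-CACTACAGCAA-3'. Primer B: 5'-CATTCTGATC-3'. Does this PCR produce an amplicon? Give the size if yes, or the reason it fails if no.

Primer A (CACTACAGCAA) matches the top strand at positions 25–35; it acts as a forward primer.
Primer B's reverse complement is GATCAGAATG, matching the top strand at positions 67–76; it acts as a reverse primer.
The 3' ends face each other across positions 25–76, giving a 52 bp product.

Yes — a 52 bp product.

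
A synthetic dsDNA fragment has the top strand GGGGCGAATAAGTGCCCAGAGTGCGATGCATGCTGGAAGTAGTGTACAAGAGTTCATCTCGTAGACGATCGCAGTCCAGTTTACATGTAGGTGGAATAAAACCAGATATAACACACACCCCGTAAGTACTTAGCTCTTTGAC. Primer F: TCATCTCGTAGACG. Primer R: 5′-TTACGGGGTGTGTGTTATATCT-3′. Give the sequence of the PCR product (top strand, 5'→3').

5'-TCATCTCGTAGACGATCGCAGTCCAGTTTACATGTAGGTGGAATAAAACCAGATATAACACACACCCCGTAA-3'

The forward primer matches the template at positions 54–67.
Taking the reverse complement of TTACGGGGTGTGTGTTATATCT gives AGATATAACACACACCCCGTAA, found at positions 104–125 on the template; the primer anneals here to the top strand with its 3' end pointing upstream.
The product is the template from position 54 through 125 (72 bp).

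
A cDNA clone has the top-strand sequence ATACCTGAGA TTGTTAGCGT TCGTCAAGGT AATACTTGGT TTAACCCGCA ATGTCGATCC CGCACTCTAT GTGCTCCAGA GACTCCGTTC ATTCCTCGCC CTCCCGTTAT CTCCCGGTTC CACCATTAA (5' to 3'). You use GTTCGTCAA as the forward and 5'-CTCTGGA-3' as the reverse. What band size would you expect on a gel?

63 bp

Forward primer GTTCGTCAA is found on the top strand at positions 19–27.
The reverse primer's reverse complement is TCCAGAG, which matches the template at positions 75–81.
Product length = (reverse-primer end) − (forward-primer start) + 1 = 81 − 19 + 1 = 63 bp.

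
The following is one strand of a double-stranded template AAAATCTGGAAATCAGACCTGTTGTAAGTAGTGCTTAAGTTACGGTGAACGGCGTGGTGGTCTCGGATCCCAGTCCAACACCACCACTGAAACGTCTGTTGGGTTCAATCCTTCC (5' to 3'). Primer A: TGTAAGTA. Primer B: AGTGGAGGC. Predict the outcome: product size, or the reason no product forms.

Primer B (AGTGGAGGC) does not match the top strand, and its reverse complement GCCTCCACT does not match either.
With no annealing site for primer B, no amplification occurs.

No product — primer B has no binding site in the template.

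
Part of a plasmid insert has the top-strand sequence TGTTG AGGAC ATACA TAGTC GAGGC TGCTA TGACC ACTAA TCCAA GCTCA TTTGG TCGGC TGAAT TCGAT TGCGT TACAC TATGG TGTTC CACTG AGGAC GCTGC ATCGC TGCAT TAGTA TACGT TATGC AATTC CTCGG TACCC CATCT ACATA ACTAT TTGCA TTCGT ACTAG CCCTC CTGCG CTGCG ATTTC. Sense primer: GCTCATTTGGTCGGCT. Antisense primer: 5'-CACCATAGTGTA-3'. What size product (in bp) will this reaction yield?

42 bp

Scanning the template, GCTCATTTGGTCGGCT occurs at positions 46–61; this primer anneals to the bottom strand there with its 3' end pointing downstream.
Taking the reverse complement of CACCATAGTGTA gives TACACTATGGTG, found at positions 76–87 on the template; the primer anneals here to the top strand with its 3' end pointing upstream.
Product length = (reverse-primer end) − (forward-primer start) + 1 = 87 − 46 + 1 = 42 bp.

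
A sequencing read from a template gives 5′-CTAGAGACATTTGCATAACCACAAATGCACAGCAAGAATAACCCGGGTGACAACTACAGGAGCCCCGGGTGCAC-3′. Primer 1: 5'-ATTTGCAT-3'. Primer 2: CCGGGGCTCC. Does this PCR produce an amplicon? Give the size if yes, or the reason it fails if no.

Primer 1 (ATTTGCAT) matches the top strand at positions 9–16; it acts as a forward primer.
Primer 2's reverse complement is GGAGCCCCGG, matching the top strand at positions 59–68; it acts as a reverse primer.
The 3' ends face each other across positions 9–68, giving a 60 bp product.

Yes — a 60 bp product.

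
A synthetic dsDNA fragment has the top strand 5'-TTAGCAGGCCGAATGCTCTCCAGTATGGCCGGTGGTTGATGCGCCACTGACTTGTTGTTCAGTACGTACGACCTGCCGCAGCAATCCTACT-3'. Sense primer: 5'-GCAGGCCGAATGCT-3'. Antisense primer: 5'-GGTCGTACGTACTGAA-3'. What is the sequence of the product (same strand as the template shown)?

5'-GCAGGCCGAATGCTCTCCAGTATGGCCGGTGGTTGATGCGCCACTGACTTGTTGTTCAGTACGTACGACC-3'

The forward primer matches the template at positions 4–17.
The reverse primer's reverse complement is TTCAGTACGTACGACC, which matches the template at positions 58–73.
The product is the template from position 4 through 73 (70 bp).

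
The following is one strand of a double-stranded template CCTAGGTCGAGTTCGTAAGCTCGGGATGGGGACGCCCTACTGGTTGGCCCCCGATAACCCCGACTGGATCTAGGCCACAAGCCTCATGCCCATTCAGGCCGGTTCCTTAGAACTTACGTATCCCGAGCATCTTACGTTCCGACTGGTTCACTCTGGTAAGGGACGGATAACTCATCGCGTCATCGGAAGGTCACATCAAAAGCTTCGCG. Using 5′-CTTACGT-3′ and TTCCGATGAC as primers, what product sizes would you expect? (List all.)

The forward primer CTTACGT matches the top strand at positions 113–119, 131–137.
The reverse primer's reverse complement is GTCATCGGAA, matching at positions 179–188.
Each forward site pairs with the reverse site to give a product ending at position 188: sizes 76, 58 bp.

76 bp, 58 bp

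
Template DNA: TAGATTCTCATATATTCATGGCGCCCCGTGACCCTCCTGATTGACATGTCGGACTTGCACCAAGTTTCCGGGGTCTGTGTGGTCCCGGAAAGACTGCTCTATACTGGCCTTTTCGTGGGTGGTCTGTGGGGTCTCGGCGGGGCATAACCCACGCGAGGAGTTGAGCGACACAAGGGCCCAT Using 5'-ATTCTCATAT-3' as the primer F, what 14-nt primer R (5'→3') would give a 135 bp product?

The forward primer binds at positions 4–13, so a 135 bp product ends at position 4 + 135 − 1 = 138.
The reverse primer anneals to the top strand over positions 125–138, i.e. to TGTGGGGTCTCGGC.
Its sequence written 5'→3' is the reverse complement: GCCGAGACCCCACA.

5'-GCCGAGACCCCACA-3'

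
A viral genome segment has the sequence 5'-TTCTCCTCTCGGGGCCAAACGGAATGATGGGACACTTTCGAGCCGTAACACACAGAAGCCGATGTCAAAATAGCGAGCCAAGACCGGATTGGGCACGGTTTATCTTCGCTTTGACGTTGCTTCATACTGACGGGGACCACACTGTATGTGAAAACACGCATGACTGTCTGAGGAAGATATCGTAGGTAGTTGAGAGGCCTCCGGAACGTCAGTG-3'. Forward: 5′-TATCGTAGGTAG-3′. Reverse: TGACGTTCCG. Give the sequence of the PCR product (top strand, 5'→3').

5'-TATCGTAGGTAGTTGAGAGGCCTCCGGAACGTCA-3'

Scanning the template, TATCGTAGGTAG occurs at positions 178–189; this primer anneals to the bottom strand there with its 3' end pointing downstream.
Reverse complement of the reverse primer: CGGAACGTCA. This occurs on the top strand at positions 202–211.
The product is the template from position 178 through 211 (34 bp).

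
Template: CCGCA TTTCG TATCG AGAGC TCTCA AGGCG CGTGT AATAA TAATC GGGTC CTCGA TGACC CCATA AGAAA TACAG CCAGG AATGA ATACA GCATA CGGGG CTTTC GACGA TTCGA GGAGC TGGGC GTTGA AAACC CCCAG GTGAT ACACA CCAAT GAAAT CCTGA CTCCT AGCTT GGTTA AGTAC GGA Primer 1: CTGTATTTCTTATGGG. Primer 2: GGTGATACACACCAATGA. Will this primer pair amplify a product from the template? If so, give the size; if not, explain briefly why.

No product — the primers' 3' ends point away from each other.

Primer 1 (CTGTATTTCTTATGGG) has reverse complement CCCATAAGAAATACAG, which matches the top strand at positions 60–75; primer 1 anneals to the top strand there with its 3' end pointing upstream toward position 60.
Primer 2 (GGTGATACACACCAATGA) matches the top strand directly at positions 140–157; it anneals to the bottom strand with its 3' end pointing downstream toward position 157.
The 3' ends diverge (primer 1 extends toward position 1, primer 2 toward position 188), so the primers never converge on a shared product.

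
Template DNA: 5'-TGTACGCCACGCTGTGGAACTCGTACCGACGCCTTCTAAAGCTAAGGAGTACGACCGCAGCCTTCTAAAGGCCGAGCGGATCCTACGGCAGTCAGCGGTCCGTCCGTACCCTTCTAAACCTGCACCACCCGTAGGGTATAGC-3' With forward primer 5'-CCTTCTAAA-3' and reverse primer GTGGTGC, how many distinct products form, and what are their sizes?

The forward primer CCTTCTAAA matches the top strand at positions 32–40, 61–69, 110–118.
The reverse primer's reverse complement is GCACCAC, matching at positions 122–128.
Each forward site pairs with the reverse site to give a product ending at position 128: sizes 97, 68, 19 bp.

Three products: 97 bp, 68 bp, 19 bp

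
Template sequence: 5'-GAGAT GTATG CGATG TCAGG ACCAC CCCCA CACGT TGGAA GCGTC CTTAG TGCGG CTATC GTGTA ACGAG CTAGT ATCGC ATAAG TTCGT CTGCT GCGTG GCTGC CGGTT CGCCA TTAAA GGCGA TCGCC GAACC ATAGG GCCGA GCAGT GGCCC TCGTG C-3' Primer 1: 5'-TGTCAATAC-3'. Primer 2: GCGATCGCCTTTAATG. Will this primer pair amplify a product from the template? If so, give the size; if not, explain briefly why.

No product — primer 1 has no binding site in the template.

Primer 1 (TGTCAATAC) does not match the top strand, and its reverse complement GTATTGACA does not match either.
With no annealing site for primer 1, no amplification occurs.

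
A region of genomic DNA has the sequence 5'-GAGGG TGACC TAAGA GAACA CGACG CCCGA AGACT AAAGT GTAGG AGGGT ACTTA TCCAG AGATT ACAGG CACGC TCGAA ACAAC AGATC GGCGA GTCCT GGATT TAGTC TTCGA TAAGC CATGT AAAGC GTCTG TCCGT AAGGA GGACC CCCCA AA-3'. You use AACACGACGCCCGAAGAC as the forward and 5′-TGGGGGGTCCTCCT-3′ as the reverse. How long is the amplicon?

Forward primer AACACGACGCCCGAAGAC is found on the top strand at positions 17–34.
Taking the reverse complement of TGGGGGGTCCTCCT gives AGGAGGACCCCCCA, found at positions 142–155 on the template; the primer anneals here to the top strand with its 3' end pointing upstream.
Product length = (reverse-primer end) − (forward-primer start) + 1 = 155 − 17 + 1 = 139 bp.

139 bp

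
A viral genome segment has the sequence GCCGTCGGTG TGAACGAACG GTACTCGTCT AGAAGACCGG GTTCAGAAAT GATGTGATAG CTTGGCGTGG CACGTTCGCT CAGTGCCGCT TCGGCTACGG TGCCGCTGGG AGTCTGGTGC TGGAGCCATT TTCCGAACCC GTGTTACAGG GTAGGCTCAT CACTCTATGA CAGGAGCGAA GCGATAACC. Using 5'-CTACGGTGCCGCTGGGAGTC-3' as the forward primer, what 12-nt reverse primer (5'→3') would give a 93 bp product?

5'-TTATCGCTTCGC-3'

The forward primer binds at positions 95–114, so a 93 bp product ends at position 95 + 93 − 1 = 187.
The reverse primer anneals to the top strand over positions 176–187, i.e. to GCGAAGCGATAA.
Its sequence written 5'→3' is the reverse complement: TTATCGCTTCGC.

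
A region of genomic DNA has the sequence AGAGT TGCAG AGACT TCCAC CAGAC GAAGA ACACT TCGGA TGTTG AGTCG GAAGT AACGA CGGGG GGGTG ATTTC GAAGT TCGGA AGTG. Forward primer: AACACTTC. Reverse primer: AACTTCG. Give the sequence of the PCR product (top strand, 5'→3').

5'-AACACTTCGGATGTTGAGTCGGAAGTAACGACGGGGGGGTGATTTCGAAGTT-3'

Scanning the template, AACACTTC occurs at positions 30–37; this primer anneals to the bottom strand there with its 3' end pointing downstream.
The reverse primer's reverse complement is CGAAGTT, which matches the template at positions 75–81.
The product is the template from position 30 through 81 (52 bp).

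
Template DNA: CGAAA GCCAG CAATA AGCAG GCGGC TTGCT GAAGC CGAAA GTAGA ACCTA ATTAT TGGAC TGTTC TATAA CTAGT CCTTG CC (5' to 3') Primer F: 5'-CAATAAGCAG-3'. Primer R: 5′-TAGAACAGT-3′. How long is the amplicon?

57 bp

The forward primer matches the template at positions 11–20.
The reverse primer's reverse complement is ACTGTTCTA, which matches the template at positions 59–67.
Product length = (reverse-primer end) − (forward-primer start) + 1 = 67 − 11 + 1 = 57 bp.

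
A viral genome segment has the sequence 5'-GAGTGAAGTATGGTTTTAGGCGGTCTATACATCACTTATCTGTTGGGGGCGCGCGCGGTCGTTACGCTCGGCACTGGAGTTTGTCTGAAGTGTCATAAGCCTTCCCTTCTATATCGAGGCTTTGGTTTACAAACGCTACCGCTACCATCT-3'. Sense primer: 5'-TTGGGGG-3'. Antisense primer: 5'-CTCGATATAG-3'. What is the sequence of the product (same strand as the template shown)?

Scanning the template, TTGGGGG occurs at positions 43–49; this primer anneals to the bottom strand there with its 3' end pointing downstream.
Taking the reverse complement of CTCGATATAG gives CTATATCGAG, found at positions 109–118 on the template; the primer anneals here to the top strand with its 3' end pointing upstream.
The product is the template from position 43 through 118 (76 bp).

5'-TTGGGGGCGCGCGCGGTCGTTACGCTCGGCACTGGAGTTTGTCTGAAGTGTCATAAGCCTTCCCTTCTATATCGAG-3'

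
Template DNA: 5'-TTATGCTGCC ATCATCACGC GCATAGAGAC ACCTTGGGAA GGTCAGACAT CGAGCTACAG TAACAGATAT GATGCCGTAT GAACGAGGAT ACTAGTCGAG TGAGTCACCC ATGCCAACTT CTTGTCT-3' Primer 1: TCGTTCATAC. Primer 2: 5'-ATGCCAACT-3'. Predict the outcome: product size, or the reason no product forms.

No product — the primers' 3' ends point away from each other.

Primer 1 (TCGTTCATAC) has reverse complement GTATGAACGA, which matches the top strand at positions 77–86; primer 1 anneals to the top strand there with its 3' end pointing upstream toward position 77.
Primer 2 (ATGCCAACT) matches the top strand directly at positions 111–119; it anneals to the bottom strand with its 3' end pointing downstream toward position 119.
The 3' ends diverge (primer 1 extends toward position 1, primer 2 toward position 127), so the primers never converge on a shared product.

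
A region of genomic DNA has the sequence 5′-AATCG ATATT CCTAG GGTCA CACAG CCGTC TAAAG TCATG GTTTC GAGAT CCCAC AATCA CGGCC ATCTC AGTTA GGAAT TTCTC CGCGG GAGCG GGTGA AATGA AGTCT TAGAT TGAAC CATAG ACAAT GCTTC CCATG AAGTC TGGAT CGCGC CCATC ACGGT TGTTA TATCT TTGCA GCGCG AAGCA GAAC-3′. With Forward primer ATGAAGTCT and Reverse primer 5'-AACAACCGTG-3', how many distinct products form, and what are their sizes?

Two products: 68 bp, 32 bp

The forward primer ATGAAGTCT matches the top strand at positions 102–110, 138–146.
The reverse primer's reverse complement is CACGGTTGTT, matching at positions 160–169.
Each forward site pairs with the reverse site to give a product ending at position 169: sizes 68, 32 bp.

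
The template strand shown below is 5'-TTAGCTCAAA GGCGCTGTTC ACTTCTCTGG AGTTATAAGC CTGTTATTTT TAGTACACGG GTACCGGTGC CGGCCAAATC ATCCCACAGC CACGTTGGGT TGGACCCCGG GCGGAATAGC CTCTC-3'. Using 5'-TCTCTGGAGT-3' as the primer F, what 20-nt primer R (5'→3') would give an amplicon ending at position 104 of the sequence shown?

5'-TCCAACCCAACGTGGCTGTG-3'

The forward primer binds at positions 24–33; the product's 3' end on the top strand is position 104.
The reverse primer anneals to the top strand over positions 85–104, i.e. to CACAGCCACGTTGGGTTGGA.
Its sequence written 5'→3' is the reverse complement: TCCAACCCAACGTGGCTGTG.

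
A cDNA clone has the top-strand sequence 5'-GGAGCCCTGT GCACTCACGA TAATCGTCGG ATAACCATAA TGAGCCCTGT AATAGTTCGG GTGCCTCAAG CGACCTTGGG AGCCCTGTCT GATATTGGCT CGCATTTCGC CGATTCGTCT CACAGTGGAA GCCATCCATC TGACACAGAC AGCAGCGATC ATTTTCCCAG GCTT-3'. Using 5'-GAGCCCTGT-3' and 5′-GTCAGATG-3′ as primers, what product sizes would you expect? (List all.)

143 bp, 103 bp, 65 bp

The forward primer GAGCCCTGT matches the top strand at positions 2–10, 42–50, 80–88.
The reverse primer's reverse complement is CATCTGAC, matching at positions 137–144.
Each forward site pairs with the reverse site to give a product ending at position 144: sizes 143, 103, 65 bp.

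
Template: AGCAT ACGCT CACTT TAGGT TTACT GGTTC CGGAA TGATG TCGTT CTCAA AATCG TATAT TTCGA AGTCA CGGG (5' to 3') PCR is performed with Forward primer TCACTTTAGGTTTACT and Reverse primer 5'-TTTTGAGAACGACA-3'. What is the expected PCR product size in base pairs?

43 bp

Scanning the template, TCACTTTAGGTTTACT occurs at positions 10–25; this primer anneals to the bottom strand there with its 3' end pointing downstream.
Reverse complement of the reverse primer: TGTCGTTCTCAAAA. This occurs on the top strand at positions 39–52.
The product runs from position 10 to position 52, so its length is 52 − 10 + 1 = 43 bp.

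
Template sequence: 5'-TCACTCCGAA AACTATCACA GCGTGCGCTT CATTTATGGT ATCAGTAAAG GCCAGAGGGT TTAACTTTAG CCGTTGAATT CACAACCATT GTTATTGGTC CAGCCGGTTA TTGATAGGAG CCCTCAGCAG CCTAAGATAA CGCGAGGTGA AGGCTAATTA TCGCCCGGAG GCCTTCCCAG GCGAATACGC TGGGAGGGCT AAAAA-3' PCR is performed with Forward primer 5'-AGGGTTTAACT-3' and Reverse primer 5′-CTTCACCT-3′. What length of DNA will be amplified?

97 bp

Scanning the template, AGGGTTTAACT occurs at positions 56–66; this primer anneals to the bottom strand there with its 3' end pointing downstream.
Taking the reverse complement of CTTCACCT gives AGGTGAAG, found at positions 145–152 on the template; the primer anneals here to the top strand with its 3' end pointing upstream.
The product runs from position 56 to position 152, so its length is 152 − 56 + 1 = 97 bp.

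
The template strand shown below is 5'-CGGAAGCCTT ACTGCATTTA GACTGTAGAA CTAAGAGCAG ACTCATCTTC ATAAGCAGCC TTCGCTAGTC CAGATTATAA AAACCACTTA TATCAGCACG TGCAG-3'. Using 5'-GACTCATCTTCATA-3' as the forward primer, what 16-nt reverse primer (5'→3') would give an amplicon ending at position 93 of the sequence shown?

The forward primer binds at positions 40–53; the product's 3' end on the top strand is position 93.
The reverse primer anneals to the top strand over positions 78–93, i.e. to TAAAAACCACTTATAT.
Its sequence written 5'→3' is the reverse complement: ATATAAGTGGTTTTTA.

5'-ATATAAGTGGTTTTTA-3'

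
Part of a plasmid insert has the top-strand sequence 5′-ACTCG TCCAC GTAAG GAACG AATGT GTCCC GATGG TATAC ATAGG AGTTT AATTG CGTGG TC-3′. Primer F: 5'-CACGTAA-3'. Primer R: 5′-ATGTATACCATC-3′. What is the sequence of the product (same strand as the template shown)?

5'-CACGTAAGGAACGAATGTGTCCCGATGGTATACAT-3'

Forward primer CACGTAA is found on the top strand at positions 8–14.
Taking the reverse complement of ATGTATACCATC gives GATGGTATACAT, found at positions 31–42 on the template; the primer anneals here to the top strand with its 3' end pointing upstream.
The product is the template from position 8 through 42 (35 bp).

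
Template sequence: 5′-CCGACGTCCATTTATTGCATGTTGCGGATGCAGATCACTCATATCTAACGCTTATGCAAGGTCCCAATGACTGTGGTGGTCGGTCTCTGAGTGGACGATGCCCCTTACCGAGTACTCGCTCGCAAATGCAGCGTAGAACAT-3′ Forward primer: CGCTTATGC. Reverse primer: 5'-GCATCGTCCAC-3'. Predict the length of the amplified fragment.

Forward primer CGCTTATGC is found on the top strand at positions 49–57.
Taking the reverse complement of GCATCGTCCAC gives GTGGACGATGC, found at positions 91–101 on the template; the primer anneals here to the top strand with its 3' end pointing upstream.
The product runs from position 49 to position 101, so its length is 101 − 49 + 1 = 53 bp.

53 bp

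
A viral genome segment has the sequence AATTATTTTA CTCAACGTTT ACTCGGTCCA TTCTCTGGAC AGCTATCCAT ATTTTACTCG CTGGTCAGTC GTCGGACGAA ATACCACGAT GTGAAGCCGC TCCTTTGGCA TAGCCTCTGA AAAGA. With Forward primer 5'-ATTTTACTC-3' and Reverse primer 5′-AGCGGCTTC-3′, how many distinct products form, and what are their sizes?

Two products: 97 bp, 51 bp

The forward primer ATTTTACTC matches the top strand at positions 5–13, 51–59.
The reverse primer's reverse complement is GAAGCCGCT, matching at positions 93–101.
Each forward site pairs with the reverse site to give a product ending at position 101: sizes 97, 51 bp.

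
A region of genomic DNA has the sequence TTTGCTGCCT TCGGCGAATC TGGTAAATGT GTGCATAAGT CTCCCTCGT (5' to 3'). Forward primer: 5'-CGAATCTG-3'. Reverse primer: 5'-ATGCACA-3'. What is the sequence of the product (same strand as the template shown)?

5'-CGAATCTGGTAAATGTGTGCAT-3'

Forward primer CGAATCTG is found on the top strand at positions 15–22.
Reverse complement of the reverse primer: TGTGCAT. This occurs on the top strand at positions 30–36.
The product is the template from position 15 through 36 (22 bp).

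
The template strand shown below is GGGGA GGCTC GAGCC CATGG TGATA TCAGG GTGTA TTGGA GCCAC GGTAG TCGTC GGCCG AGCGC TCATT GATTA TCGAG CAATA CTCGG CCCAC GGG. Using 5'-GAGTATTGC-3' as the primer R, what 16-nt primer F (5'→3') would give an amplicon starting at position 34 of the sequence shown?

5'-TATTGGAGCCACGGTA-3'

The reverse primer's reverse complement GCAATACTC matches the template at positions 80–88; the product starts at position 34.
The forward primer is identical to the top strand over positions 34–49: TATTGGAGCCACGGTA.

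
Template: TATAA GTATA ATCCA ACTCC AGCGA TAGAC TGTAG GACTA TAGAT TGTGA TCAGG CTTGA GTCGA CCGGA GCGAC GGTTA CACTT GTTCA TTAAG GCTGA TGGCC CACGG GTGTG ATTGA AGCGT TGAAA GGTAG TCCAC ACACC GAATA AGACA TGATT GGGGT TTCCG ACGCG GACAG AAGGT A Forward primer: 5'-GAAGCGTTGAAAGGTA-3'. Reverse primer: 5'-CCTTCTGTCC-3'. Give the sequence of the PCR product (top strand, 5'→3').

Scanning the template, GAAGCGTTGAAAGGTA occurs at positions 119–134; this primer anneals to the bottom strand there with its 3' end pointing downstream.
Reverse complement of the reverse primer: GGACAGAAGG. This occurs on the top strand at positions 175–184.
The product is the template from position 119 through 184 (66 bp).

5'-GAAGCGTTGAAAGGTAGTCCACACACCGAATAAGACATGATTGGGGTTTCCGACGCGGACAGAAGG-3'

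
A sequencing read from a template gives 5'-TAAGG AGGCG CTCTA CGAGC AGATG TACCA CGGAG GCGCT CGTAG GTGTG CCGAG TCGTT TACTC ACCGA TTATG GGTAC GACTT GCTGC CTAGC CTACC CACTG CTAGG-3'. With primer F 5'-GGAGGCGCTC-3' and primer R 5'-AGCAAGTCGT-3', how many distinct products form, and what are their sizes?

Two products: 85 bp, 57 bp

The forward primer GGAGGCGCTC matches the top strand at positions 4–13, 32–41.
The reverse primer's reverse complement is ACGACTTGCT, matching at positions 79–88.
Each forward site pairs with the reverse site to give a product ending at position 88: sizes 85, 57 bp.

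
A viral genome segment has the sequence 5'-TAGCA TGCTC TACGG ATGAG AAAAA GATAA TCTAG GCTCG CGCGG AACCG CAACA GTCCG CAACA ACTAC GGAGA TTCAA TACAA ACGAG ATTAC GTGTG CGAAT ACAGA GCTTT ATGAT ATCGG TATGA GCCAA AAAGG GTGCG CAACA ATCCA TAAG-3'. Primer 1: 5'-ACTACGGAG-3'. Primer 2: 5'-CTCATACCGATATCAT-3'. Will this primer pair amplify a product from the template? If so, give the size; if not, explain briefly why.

Yes — a 66 bp product.

Primer 1 (ACTACGGAG) matches the top strand at positions 66–74; it acts as a forward primer.
Primer 2's reverse complement is ATGATATCGGTATGAG, matching the top strand at positions 116–131; it acts as a reverse primer.
The 3' ends face each other across positions 66–131, giving a 66 bp product.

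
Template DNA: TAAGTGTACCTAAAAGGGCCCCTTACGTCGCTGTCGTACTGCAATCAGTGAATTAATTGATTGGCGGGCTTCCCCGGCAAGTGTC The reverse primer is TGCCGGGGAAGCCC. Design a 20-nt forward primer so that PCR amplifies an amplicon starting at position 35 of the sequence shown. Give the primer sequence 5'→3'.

The reverse primer's reverse complement GGGCTTCCCCGGCA matches the template at positions 66–79; the product starts at position 35.
The forward primer is identical to the top strand over positions 35–54: CGTACTGCAATCAGTGAATT.

5'-CGTACTGCAATCAGTGAATT-3'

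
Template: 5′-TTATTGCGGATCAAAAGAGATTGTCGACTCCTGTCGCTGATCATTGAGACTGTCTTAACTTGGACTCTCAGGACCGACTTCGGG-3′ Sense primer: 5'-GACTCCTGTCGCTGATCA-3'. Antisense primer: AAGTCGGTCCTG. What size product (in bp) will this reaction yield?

55 bp

Forward primer GACTCCTGTCGCTGATCA is found on the top strand at positions 26–43.
Reverse complement of the reverse primer: CAGGACCGACTT. This occurs on the top strand at positions 69–80.
Amplicon spans positions 26–80: 55 bp.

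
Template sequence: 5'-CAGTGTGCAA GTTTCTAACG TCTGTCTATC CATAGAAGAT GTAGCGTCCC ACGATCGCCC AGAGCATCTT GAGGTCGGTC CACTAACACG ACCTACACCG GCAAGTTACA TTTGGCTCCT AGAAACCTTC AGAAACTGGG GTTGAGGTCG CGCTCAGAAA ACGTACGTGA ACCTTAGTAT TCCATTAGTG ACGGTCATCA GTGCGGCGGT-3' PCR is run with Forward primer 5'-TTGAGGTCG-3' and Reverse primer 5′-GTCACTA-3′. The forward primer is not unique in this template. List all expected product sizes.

124 bp, 51 bp

The forward primer TTGAGGTCG matches the top strand at positions 69–77, 142–150.
The reverse primer's reverse complement is TAGTGAC, matching at positions 186–192.
Each forward site pairs with the reverse site to give a product ending at position 192: sizes 124, 51 bp.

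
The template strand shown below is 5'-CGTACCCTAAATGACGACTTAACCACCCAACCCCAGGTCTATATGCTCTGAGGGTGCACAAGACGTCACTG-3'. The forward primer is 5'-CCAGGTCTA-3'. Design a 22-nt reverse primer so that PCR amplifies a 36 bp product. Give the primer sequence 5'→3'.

5'-TGACGTCTTGTGCACCCTCAGA-3'

The forward primer binds at positions 33–41, so a 36 bp product ends at position 33 + 36 − 1 = 68.
The reverse primer anneals to the top strand over positions 47–68, i.e. to TCTGAGGGTGCACAAGACGTCA.
Its sequence written 5'→3' is the reverse complement: TGACGTCTTGTGCACCCTCAGA.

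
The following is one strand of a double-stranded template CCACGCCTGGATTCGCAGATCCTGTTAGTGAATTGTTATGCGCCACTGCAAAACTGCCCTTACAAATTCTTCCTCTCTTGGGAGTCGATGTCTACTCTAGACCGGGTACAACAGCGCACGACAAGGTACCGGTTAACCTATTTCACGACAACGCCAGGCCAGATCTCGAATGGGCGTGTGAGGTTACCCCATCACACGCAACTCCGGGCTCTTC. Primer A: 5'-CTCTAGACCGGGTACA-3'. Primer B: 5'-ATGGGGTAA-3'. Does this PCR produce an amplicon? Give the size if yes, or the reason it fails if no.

Yes — a 98 bp product.

Primer A (CTCTAGACCGGGTACA) matches the top strand at positions 95–110; it acts as a forward primer.
Primer B's reverse complement is TTACCCCAT, matching the top strand at positions 184–192; it acts as a reverse primer.
The 3' ends face each other across positions 95–192, giving a 98 bp product.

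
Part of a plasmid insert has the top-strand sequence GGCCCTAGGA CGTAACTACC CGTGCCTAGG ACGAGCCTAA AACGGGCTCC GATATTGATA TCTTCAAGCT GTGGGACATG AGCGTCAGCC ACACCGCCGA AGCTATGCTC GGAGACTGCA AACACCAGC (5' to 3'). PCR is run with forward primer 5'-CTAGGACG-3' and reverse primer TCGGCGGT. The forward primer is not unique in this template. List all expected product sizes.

The forward primer CTAGGACG matches the top strand at positions 5–12, 26–33.
The reverse primer's reverse complement is ACCGCCGA, matching at positions 93–100.
Each forward site pairs with the reverse site to give a product ending at position 100: sizes 96, 75 bp.

96 bp, 75 bp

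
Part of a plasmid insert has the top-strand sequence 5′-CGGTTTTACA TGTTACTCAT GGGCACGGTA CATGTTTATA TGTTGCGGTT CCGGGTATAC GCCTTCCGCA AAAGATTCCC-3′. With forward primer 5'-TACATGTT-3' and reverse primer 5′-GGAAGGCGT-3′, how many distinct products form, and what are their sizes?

The forward primer TACATGTT matches the top strand at positions 7–14, 29–36.
The reverse primer's reverse complement is ACGCCTTCC, matching at positions 59–67.
Each forward site pairs with the reverse site to give a product ending at position 67: sizes 61, 39 bp.

Two products: 61 bp, 39 bp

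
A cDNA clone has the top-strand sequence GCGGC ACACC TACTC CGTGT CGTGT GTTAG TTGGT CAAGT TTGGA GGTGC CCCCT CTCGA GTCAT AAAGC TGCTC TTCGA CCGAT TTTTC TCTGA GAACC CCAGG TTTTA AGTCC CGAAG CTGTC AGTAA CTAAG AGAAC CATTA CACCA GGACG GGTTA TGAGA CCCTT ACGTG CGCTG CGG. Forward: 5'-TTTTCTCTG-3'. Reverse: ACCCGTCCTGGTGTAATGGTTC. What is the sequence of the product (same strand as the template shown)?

5'-TTTTCTCTGAGAACCCCAGGTTTTAAGTCCCGAAGCTGTCAGTAACTAAGAGAACCATTACACCAGGACGGGT-3'

Scanning the template, TTTTCTCTG occurs at positions 86–94; this primer anneals to the bottom strand there with its 3' end pointing downstream.
The reverse primer's reverse complement is GAACCATTACACCAGGACGGGT, which matches the template at positions 137–158.
The product is the template from position 86 through 158 (73 bp).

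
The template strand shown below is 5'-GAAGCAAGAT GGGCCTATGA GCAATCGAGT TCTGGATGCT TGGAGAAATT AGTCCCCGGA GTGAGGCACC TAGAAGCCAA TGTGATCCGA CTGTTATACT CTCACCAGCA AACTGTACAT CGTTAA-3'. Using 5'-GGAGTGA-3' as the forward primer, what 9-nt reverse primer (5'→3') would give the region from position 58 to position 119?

5'-TGTACAGTT-3'

The product's 3' end on the top strand is position 119.
The reverse primer anneals to the top strand over positions 111–119, i.e. to AACTGTACA.
Its sequence written 5'→3' is the reverse complement: TGTACAGTT.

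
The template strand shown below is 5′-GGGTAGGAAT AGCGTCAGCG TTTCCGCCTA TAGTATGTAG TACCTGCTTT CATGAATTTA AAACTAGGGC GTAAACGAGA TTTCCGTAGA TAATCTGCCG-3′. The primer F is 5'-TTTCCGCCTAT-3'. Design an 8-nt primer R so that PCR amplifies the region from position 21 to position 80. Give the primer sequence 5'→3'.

5'-TCTCGTTT-3'

The product's 3' end on the top strand is position 80.
The reverse primer anneals to the top strand over positions 73–80, i.e. to AAACGAGA.
Its sequence written 5'→3' is the reverse complement: TCTCGTTT.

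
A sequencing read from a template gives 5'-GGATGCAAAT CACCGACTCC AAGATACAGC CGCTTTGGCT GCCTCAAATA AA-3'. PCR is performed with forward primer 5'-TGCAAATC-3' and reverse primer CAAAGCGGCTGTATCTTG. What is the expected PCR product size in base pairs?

34 bp

Forward primer TGCAAATC is found on the top strand at positions 4–11.
The reverse primer's reverse complement is CAAGATACAGCCGCTTTG, which matches the template at positions 20–37.
Amplicon spans positions 4–37: 34 bp.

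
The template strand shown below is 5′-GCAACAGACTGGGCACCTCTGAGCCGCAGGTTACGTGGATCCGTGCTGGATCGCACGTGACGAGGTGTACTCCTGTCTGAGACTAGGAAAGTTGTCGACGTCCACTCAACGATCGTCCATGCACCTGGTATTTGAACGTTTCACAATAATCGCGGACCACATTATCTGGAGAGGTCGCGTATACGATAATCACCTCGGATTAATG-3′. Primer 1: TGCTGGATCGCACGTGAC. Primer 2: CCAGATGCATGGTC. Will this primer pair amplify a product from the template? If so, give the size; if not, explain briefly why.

No product — primer 2 has no binding site in the template.

Primer 2 (CCAGATGCATGGTC) does not match the top strand, and its reverse complement GACCATGCATCTGG does not match either.
With no annealing site for primer 2, no amplification occurs.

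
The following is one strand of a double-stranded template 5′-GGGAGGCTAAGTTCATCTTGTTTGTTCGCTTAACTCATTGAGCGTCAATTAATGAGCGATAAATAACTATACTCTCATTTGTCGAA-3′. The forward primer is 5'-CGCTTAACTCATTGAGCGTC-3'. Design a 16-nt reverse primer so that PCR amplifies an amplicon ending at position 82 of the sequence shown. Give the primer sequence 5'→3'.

The forward primer binds at positions 27–46; the product's 3' end on the top strand is position 82.
The reverse primer anneals to the top strand over positions 67–82, i.e. to CTATACTCTCATTTGT.
Its sequence written 5'→3' is the reverse complement: ACAAATGAGAGTATAG.

5'-ACAAATGAGAGTATAG-3'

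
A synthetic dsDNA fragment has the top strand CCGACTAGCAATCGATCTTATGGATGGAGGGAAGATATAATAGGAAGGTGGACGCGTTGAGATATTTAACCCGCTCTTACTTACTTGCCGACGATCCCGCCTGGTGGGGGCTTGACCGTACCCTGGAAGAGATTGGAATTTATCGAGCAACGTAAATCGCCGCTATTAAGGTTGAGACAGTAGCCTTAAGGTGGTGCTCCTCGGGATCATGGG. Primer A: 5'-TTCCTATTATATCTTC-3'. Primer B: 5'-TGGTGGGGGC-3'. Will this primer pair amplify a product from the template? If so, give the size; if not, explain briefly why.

Primer A (TTCCTATTATATCTTC) has reverse complement GAAGATATAATAGGAA, which matches the top strand at positions 31–46; primer A anneals to the top strand there with its 3' end pointing upstream toward position 31.
Primer B (TGGTGGGGGC) matches the top strand directly at positions 102–111; it anneals to the bottom strand with its 3' end pointing downstream toward position 111.
The 3' ends diverge (primer A extends toward position 1, primer B toward position 213), so the primers never converge on a shared product.

No product — the primers' 3' ends point away from each other.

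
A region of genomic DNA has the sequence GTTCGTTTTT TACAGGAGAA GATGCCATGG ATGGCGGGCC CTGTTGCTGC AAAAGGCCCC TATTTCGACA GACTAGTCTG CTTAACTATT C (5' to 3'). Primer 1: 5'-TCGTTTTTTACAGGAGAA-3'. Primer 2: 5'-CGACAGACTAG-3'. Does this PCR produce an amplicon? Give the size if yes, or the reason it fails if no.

Primer 1 (TCGTTTTTTACAGGAGAA) matches the top strand at positions 3–20 (3' end points downstream).
Primer 2 (CGACAGACTAG) also matches the top strand directly, at positions 66–76 — its reverse complement CTAGTCTGTCG is not present.
Both primers anneal to the bottom strand with 3' ends pointing the same way, so neither can prime synthesis back toward the other.

No product — both primers anneal to the same strand and extend in the same direction.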